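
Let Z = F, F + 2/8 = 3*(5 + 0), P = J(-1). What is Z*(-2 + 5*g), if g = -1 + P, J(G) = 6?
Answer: 1357/4 ≈ 339.25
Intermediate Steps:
P = 6
g = 5 (g = -1 + 6 = 5)
F = 59/4 (F = -¼ + 3*(5 + 0) = -¼ + 3*5 = -¼ + 15 = 59/4 ≈ 14.750)
Z = 59/4 ≈ 14.750
Z*(-2 + 5*g) = 59*(-2 + 5*5)/4 = 59*(-2 + 25)/4 = (59/4)*23 = 1357/4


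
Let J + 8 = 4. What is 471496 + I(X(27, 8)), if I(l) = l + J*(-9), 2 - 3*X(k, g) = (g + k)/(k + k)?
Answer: 76388257/162 ≈ 4.7153e+5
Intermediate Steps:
J = -4 (J = -8 + 4 = -4)
X(k, g) = 2/3 - (g + k)/(6*k) (X(k, g) = 2/3 - (g + k)/(3*(k + k)) = 2/3 - (g + k)/(3*(2*k)) = 2/3 - (g + k)*1/(2*k)/3 = 2/3 - (g + k)/(6*k))
I(l) = 36 + l (I(l) = l - 4*(-9) = l + 36 = 36 + l)
471496 + I(X(27, 8)) = 471496 + (36 + (1/6)*(-1*8 + 3*27)/27) = 471496 + (36 + (1/6)*(1/27)*(-8 + 81)) = 471496 + (36 + (1/6)*(1/27)*73) = 471496 + (36 + 73/162) = 471496 + 5905/162 = 76388257/162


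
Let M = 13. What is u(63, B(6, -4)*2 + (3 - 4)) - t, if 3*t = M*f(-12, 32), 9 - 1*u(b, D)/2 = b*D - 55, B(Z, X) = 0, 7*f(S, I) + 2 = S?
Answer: 788/3 ≈ 262.67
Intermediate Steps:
f(S, I) = -2/7 + S/7
u(b, D) = 128 - 2*D*b (u(b, D) = 18 - 2*(b*D - 55) = 18 - 2*(D*b - 55) = 18 - 2*(-55 + D*b) = 18 + (110 - 2*D*b) = 128 - 2*D*b)
t = -26/3 (t = (13*(-2/7 + (⅐)*(-12)))/3 = (13*(-2/7 - 12/7))/3 = (13*(-2))/3 = (⅓)*(-26) = -26/3 ≈ -8.6667)
u(63, B(6, -4)*2 + (3 - 4)) - t = (128 - 2*(0*2 + (3 - 4))*63) - 1*(-26/3) = (128 - 2*(0 - 1)*63) + 26/3 = (128 - 2*(-1)*63) + 26/3 = (128 + 126) + 26/3 = 254 + 26/3 = 788/3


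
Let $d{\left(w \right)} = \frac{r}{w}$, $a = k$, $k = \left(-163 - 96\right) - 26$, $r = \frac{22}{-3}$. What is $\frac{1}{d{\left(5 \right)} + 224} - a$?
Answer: $\frac{951345}{3338} \approx 285.0$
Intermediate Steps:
$r = - \frac{22}{3}$ ($r = 22 \left(- \frac{1}{3}\right) = - \frac{22}{3} \approx -7.3333$)
$k = -285$ ($k = -259 - 26 = -285$)
$a = -285$
$d{\left(w \right)} = - \frac{22}{3 w}$
$\frac{1}{d{\left(5 \right)} + 224} - a = \frac{1}{- \frac{22}{3 \cdot 5} + 224} - -285 = \frac{1}{\left(- \frac{22}{3}\right) \frac{1}{5} + 224} + 285 = \frac{1}{- \frac{22}{15} + 224} + 285 = \frac{1}{\frac{3338}{15}} + 285 = \frac{15}{3338} + 285 = \frac{951345}{3338}$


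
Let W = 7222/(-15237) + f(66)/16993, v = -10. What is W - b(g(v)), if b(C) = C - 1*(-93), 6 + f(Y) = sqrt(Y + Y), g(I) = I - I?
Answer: -24202592581/258922341 + 2*sqrt(33)/16993 ≈ -93.474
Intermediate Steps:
g(I) = 0
f(Y) = -6 + sqrt(2)*sqrt(Y) (f(Y) = -6 + sqrt(Y + Y) = -6 + sqrt(2*Y) = -6 + sqrt(2)*sqrt(Y))
W = -122814868/258922341 + 2*sqrt(33)/16993 (W = 7222/(-15237) + (-6 + sqrt(2)*sqrt(66))/16993 = 7222*(-1/15237) + (-6 + 2*sqrt(33))*(1/16993) = -7222/15237 + (-6/16993 + 2*sqrt(33)/16993) = -122814868/258922341 + 2*sqrt(33)/16993 ≈ -0.47365)
b(C) = 93 + C (b(C) = C + 93 = 93 + C)
W - b(g(v)) = (-122814868/258922341 + 2*sqrt(33)/16993) - (93 + 0) = (-122814868/258922341 + 2*sqrt(33)/16993) - 1*93 = (-122814868/258922341 + 2*sqrt(33)/16993) - 93 = -24202592581/258922341 + 2*sqrt(33)/16993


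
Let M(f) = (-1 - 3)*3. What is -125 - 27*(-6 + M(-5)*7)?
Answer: 2305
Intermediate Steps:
M(f) = -12 (M(f) = -4*3 = -12)
-125 - 27*(-6 + M(-5)*7) = -125 - 27*(-6 - 12*7) = -125 - 27*(-6 - 84) = -125 - 27*(-90) = -125 + 2430 = 2305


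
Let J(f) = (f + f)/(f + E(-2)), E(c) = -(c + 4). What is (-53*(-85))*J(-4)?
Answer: 18020/3 ≈ 6006.7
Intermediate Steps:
E(c) = -4 - c (E(c) = -(4 + c) = -4 - c)
J(f) = 2*f/(-2 + f) (J(f) = (f + f)/(f + (-4 - 1*(-2))) = (2*f)/(f + (-4 + 2)) = (2*f)/(f - 2) = (2*f)/(-2 + f) = 2*f/(-2 + f))
(-53*(-85))*J(-4) = (-53*(-85))*(2*(-4)/(-2 - 4)) = 4505*(2*(-4)/(-6)) = 4505*(2*(-4)*(-⅙)) = 4505*(4/3) = 18020/3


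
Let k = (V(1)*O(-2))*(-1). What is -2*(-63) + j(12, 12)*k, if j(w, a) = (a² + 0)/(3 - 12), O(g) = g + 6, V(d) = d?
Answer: 190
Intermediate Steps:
O(g) = 6 + g
j(w, a) = -a²/9 (j(w, a) = a²/(-9) = a²*(-⅑) = -a²/9)
k = -4 (k = (1*(6 - 2))*(-1) = (1*4)*(-1) = 4*(-1) = -4)
-2*(-63) + j(12, 12)*k = -2*(-63) - ⅑*12²*(-4) = 126 - ⅑*144*(-4) = 126 - 16*(-4) = 126 + 64 = 190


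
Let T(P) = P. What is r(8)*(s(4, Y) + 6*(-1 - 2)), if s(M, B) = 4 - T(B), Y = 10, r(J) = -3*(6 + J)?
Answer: 1008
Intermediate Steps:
r(J) = -18 - 3*J
s(M, B) = 4 - B
r(8)*(s(4, Y) + 6*(-1 - 2)) = (-18 - 3*8)*((4 - 1*10) + 6*(-1 - 2)) = (-18 - 24)*((4 - 10) + 6*(-3)) = -42*(-6 - 18) = -42*(-24) = 1008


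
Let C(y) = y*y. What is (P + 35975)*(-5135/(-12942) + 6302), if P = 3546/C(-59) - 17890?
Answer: 5135161830164789/45051102 ≈ 1.1399e+8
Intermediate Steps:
C(y) = y**2
P = -62271544/3481 (P = 3546/((-59)**2) - 17890 = 3546/3481 - 17890 = -62271544/3481 ≈ -17889.)
(P + 35975)*(-5135/(-12942) + 6302) = (-62271544/3481 + 35975)*(-5135/(-12942) + 6302) = 62957431*(-5135*(-1/12942) + 6302)/3481 = 62957431*(5135/12942 + 6302)/3481 = (62957431/3481)*(81565619/12942) = 5135161830164789/45051102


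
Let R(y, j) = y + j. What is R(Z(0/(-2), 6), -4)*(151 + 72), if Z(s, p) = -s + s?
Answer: -892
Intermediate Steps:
Z(s, p) = 0
R(y, j) = j + y
R(Z(0/(-2), 6), -4)*(151 + 72) = (-4 + 0)*(151 + 72) = -4*223 = -892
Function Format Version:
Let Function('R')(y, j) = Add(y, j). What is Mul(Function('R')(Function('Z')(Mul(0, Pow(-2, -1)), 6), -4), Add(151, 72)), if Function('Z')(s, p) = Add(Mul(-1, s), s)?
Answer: -892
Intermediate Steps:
Function('Z')(s, p) = 0
Function('R')(y, j) = Add(j, y)
Mul(Function('R')(Function('Z')(Mul(0, Pow(-2, -1)), 6), -4), Add(151, 72)) = Mul(Add(-4, 0), Add(151, 72)) = Mul(-4, 223) = -892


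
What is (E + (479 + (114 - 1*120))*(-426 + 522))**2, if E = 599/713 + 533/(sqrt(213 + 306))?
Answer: 544035638660216512/263843511 + 34513352198*sqrt(519)/370047 ≈ 2.0641e+9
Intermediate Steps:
E = 599/713 + 533*sqrt(519)/519 (E = 599*(1/713) + 533/(sqrt(519)) = 599/713 + 533*(sqrt(519)/519) = 599/713 + 533*sqrt(519)/519 ≈ 24.236)
(E + (479 + (114 - 1*120))*(-426 + 522))**2 = ((599/713 + 533*sqrt(519)/519) + (479 + (114 - 1*120))*(-426 + 522))**2 = ((599/713 + 533*sqrt(519)/519) + (479 + (114 - 120))*96)**2 = ((599/713 + 533*sqrt(519)/519) + (479 - 6)*96)**2 = ((599/713 + 533*sqrt(519)/519) + 473*96)**2 = ((599/713 + 533*sqrt(519)/519) + 45408)**2 = (32376503/713 + 533*sqrt(519)/519)**2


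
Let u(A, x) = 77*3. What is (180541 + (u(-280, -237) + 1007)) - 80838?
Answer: 100941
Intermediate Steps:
u(A, x) = 231
(180541 + (u(-280, -237) + 1007)) - 80838 = (180541 + (231 + 1007)) - 80838 = (180541 + 1238) - 80838 = 181779 - 80838 = 100941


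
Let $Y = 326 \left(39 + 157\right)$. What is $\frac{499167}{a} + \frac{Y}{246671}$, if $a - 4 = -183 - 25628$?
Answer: $- \frac{121481058985}{6365838497} \approx -19.083$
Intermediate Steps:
$Y = 63896$ ($Y = 326 \cdot 196 = 63896$)
$a = -25807$ ($a = 4 - 25811 = -25807$)
$\frac{499167}{a} + \frac{Y}{246671} = \frac{499167}{-25807} + \frac{63896}{246671} = 499167 \left(- \frac{1}{25807}\right) + 63896 \cdot \frac{1}{246671} = - \frac{499167}{25807} + \frac{63896}{246671} = - \frac{121481058985}{6365838497}$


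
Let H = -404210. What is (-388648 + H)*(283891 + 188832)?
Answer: -374802212334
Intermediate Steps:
(-388648 + H)*(283891 + 188832) = (-388648 - 404210)*(283891 + 188832) = -792858*472723 = -374802212334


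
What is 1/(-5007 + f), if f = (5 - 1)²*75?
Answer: -1/3807 ≈ -0.00026267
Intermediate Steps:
f = 1200 (f = 4²*75 = 16*75 = 1200)
1/(-5007 + f) = 1/(-5007 + 1200) = 1/(-3807) = -1/3807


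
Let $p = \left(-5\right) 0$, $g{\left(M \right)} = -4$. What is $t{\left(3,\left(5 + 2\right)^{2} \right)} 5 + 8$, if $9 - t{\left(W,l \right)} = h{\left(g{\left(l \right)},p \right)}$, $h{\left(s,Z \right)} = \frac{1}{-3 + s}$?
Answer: $\frac{376}{7} \approx 53.714$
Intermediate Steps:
$p = 0$
$t{\left(W,l \right)} = \frac{64}{7}$ ($t{\left(W,l \right)} = 9 - \frac{1}{-3 - 4} = 9 - \frac{1}{-7} = 9 - - \frac{1}{7} = 9 + \frac{1}{7} = \frac{64}{7}$)
$t{\left(3,\left(5 + 2\right)^{2} \right)} 5 + 8 = \frac{64}{7} \cdot 5 + 8 = \frac{320}{7} + 8 = \frac{376}{7}$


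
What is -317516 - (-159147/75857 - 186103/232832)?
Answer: -5607896424382809/17661937024 ≈ -3.1751e+5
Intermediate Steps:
-317516 - (-159147/75857 - 186103/232832) = -317516 - 1*(-51171729575/17661937024) = -317516 + 51171729575/17661937024 = -5607896424382809/17661937024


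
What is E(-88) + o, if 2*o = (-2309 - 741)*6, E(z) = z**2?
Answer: -1406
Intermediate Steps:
o = -9150 (o = ((-2309 - 741)*6)/2 = (-3050*6)/2 = (1/2)*(-18300) = -9150)
E(-88) + o = (-88)**2 - 9150 = 7744 - 9150 = -1406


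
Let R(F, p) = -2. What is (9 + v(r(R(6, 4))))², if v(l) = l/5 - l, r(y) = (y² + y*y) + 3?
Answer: 1/25 ≈ 0.040000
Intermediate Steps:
r(y) = 3 + 2*y² (r(y) = (y² + y²) + 3 = 2*y² + 3 = 3 + 2*y²)
v(l) = -4*l/5 (v(l) = l*(⅕) - l = l/5 - l = -4*l/5)
(9 + v(r(R(6, 4))))² = (9 - 4*(3 + 2*(-2)²)/5)² = (9 - 4*(3 + 2*4)/5)² = (9 - 4*(3 + 8)/5)² = (9 - ⅘*11)² = (9 - 44/5)² = (⅕)² = 1/25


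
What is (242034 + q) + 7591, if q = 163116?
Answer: 412741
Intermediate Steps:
(242034 + q) + 7591 = (242034 + 163116) + 7591 = 405150 + 7591 = 412741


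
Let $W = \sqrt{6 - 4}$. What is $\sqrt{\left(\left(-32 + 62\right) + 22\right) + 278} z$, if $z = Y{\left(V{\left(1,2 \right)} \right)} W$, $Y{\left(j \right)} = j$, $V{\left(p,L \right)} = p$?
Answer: $2 \sqrt{165} \approx 25.69$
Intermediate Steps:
$W = \sqrt{2} \approx 1.4142$
$z = \sqrt{2}$ ($z = 1 \sqrt{2} = \sqrt{2} \approx 1.4142$)
$\sqrt{\left(\left(-32 + 62\right) + 22\right) + 278} z = \sqrt{\left(\left(-32 + 62\right) + 22\right) + 278} \sqrt{2} = \sqrt{\left(30 + 22\right) + 278} \sqrt{2} = \sqrt{52 + 278} \sqrt{2} = \sqrt{330} \sqrt{2} = 2 \sqrt{165}$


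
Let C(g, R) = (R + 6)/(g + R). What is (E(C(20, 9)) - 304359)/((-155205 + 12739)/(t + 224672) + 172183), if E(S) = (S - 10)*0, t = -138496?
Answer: -13114220592/7418949871 ≈ -1.7677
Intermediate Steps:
C(g, R) = (6 + R)/(R + g)
E(S) = 0 (E(S) = (-10 + S)*0 = 0)
(E(C(20, 9)) - 304359)/((-155205 + 12739)/(t + 224672) + 172183) = (0 - 304359)/((-155205 + 12739)/(-138496 + 224672) + 172183) = -304359/(-142466/86176 + 172183) = -304359/(-142466*1/86176 + 172183) = -304359/(-71233/43088 + 172183) = -304359/7418949871/43088 = -304359*43088/7418949871 = -13114220592/7418949871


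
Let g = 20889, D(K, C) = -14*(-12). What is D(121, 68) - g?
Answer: -20721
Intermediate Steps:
D(K, C) = 168
D(121, 68) - g = 168 - 1*20889 = 168 - 20889 = -20721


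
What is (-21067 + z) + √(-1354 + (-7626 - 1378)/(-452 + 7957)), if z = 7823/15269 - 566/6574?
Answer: -1057314546527/50189203 + 3*I*√8481295430/7505 ≈ -21067.0 + 36.813*I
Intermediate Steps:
z = 21393074/50189203 (z = 7823*(1/15269) - 566*1/6574 = 7823/15269 - 283/3287 = 21393074/50189203 ≈ 0.42625)
(-21067 + z) + √(-1354 + (-7626 - 1378)/(-452 + 7957)) = (-21067 + 21393074/50189203) + √(-1354 + (-7626 - 1378)/(-452 + 7957)) = -1057314546527/50189203 + √(-1354 - 9004/7505) = -1057314546527/50189203 + √(-10170774/7505) = -1057314546527/50189203 + 3*I*√8481295430/7505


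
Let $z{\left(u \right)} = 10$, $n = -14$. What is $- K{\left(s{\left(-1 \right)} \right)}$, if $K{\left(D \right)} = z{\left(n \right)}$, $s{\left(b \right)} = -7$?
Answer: $-10$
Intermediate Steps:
$K{\left(D \right)} = 10$
$- K{\left(s{\left(-1 \right)} \right)} = \left(-1\right) 10 = -10$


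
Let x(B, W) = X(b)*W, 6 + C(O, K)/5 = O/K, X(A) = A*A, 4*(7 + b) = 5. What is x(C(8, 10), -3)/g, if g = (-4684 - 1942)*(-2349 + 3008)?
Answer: 1587/69864544 ≈ 2.2715e-5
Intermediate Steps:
b = -23/4 (b = -7 + (¼)*5 = -7 + 5/4 = -23/4 ≈ -5.7500)
X(A) = A²
C(O, K) = -30 + 5*O/K (C(O, K) = -30 + 5*(O/K) = -30 + 5*O/K)
g = -4366534 (g = -6626*659 = -4366534)
x(B, W) = 529*W/16 (x(B, W) = (-23/4)²*W = 529*W/16)
x(C(8, 10), -3)/g = ((529/16)*(-3))/(-4366534) = -1587/16*(-1/4366534) = 1587/69864544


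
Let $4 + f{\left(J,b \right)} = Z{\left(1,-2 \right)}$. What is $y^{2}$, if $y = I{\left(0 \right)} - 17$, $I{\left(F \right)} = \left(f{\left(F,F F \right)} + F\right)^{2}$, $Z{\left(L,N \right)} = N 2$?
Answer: $2209$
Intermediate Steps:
$Z{\left(L,N \right)} = 2 N$
$f{\left(J,b \right)} = -8$ ($f{\left(J,b \right)} = -4 + 2 \left(-2\right) = -4 - 4 = -8$)
$I{\left(F \right)} = \left(-8 + F\right)^{2}$
$y = 47$ ($y = \left(-8 + 0\right)^{2} - 17 = \left(-8\right)^{2} - 17 = 64 - 17 = 47$)
$y^{2} = 47^{2} = 2209$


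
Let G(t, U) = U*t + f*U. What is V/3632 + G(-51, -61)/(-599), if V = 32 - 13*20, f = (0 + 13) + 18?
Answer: -1141903/543892 ≈ -2.0995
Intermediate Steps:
f = 31 (f = 13 + 18 = 31)
V = -228 (V = 32 - 260 = -228)
G(t, U) = 31*U + U*t (G(t, U) = U*t + 31*U = 31*U + U*t)
V/3632 + G(-51, -61)/(-599) = -228/3632 - 61*(31 - 51)/(-599) = -228*1/3632 - 61*(-20)*(-1/599) = -57/908 + 1220*(-1/599) = -57/908 - 1220/599 = -1141903/543892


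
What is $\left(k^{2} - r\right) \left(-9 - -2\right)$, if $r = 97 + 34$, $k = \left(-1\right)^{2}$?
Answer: $910$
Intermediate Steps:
$k = 1$
$r = 131$
$\left(k^{2} - r\right) \left(-9 - -2\right) = \left(1^{2} - 131\right) \left(-9 - -2\right) = \left(1 - 131\right) \left(-9 + 2\right) = \left(-130\right) \left(-7\right) = 910$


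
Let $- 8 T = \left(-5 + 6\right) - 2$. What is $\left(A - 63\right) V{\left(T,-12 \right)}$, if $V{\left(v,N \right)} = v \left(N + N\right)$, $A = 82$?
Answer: $-57$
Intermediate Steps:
$T = \frac{1}{8}$ ($T = - \frac{\left(-5 + 6\right) - 2}{8} = - \frac{1 - 2}{8} = \left(- \frac{1}{8}\right) \left(-1\right) = \frac{1}{8} \approx 0.125$)
$V{\left(v,N \right)} = 2 N v$ ($V{\left(v,N \right)} = v 2 N = 2 N v$)
$\left(A - 63\right) V{\left(T,-12 \right)} = \left(82 - 63\right) 2 \left(-12\right) \frac{1}{8} = 19 \left(-3\right) = -57$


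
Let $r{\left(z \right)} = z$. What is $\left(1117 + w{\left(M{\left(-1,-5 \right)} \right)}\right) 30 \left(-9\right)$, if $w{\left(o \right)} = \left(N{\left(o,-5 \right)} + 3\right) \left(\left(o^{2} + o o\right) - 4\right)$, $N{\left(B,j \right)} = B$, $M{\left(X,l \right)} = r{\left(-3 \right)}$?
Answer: $-301590$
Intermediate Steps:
$M{\left(X,l \right)} = -3$
$w{\left(o \right)} = \left(-4 + 2 o^{2}\right) \left(3 + o\right)$ ($w{\left(o \right)} = \left(o + 3\right) \left(\left(o^{2} + o o\right) - 4\right) = \left(3 + o\right) \left(\left(o^{2} + o^{2}\right) - 4\right) = \left(3 + o\right) \left(2 o^{2} - 4\right) = \left(3 + o\right) \left(-4 + 2 o^{2}\right) = \left(-4 + 2 o^{2}\right) \left(3 + o\right)$)
$\left(1117 + w{\left(M{\left(-1,-5 \right)} \right)}\right) 30 \left(-9\right) = \left(1117 + \left(-12 - -12 + 2 \left(-3\right)^{3} + 6 \left(-3\right)^{2}\right)\right) 30 \left(-9\right) = \left(1117 + \left(-12 + 12 + 2 \left(-27\right) + 6 \cdot 9\right)\right) \left(-270\right) = \left(1117 + \left(-12 + 12 - 54 + 54\right)\right) \left(-270\right) = \left(1117 + 0\right) \left(-270\right) = 1117 \left(-270\right) = -301590$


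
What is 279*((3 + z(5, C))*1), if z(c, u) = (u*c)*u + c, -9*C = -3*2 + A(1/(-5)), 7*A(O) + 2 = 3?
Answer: 1244867/441 ≈ 2822.8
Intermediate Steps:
A(O) = 1/7 (A(O) = -2/7 + (1/7)*3 = -2/7 + 3/7 = 1/7)
C = 41/63 (C = -(-3*2 + 1/7)/9 = -(-6 + 1/7)/9 = -1/9*(-41/7) = 41/63 ≈ 0.65079)
z(c, u) = c + c*u**2 (z(c, u) = (c*u)*u + c = c*u**2 + c = c + c*u**2)
279*((3 + z(5, C))*1) = 279*((3 + 5*(1 + (41/63)**2))*1) = 279*((3 + 5*(1 + 1681/3969))*1) = 279*((3 + 5*(5650/3969))*1) = 279*((3 + 28250/3969)*1) = 279*((40157/3969)*1) = 279*(40157/3969) = 1244867/441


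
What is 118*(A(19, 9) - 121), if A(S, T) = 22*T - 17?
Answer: 7080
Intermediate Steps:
A(S, T) = -17 + 22*T
118*(A(19, 9) - 121) = 118*((-17 + 22*9) - 121) = 118*((-17 + 198) - 121) = 118*(181 - 121) = 118*60 = 7080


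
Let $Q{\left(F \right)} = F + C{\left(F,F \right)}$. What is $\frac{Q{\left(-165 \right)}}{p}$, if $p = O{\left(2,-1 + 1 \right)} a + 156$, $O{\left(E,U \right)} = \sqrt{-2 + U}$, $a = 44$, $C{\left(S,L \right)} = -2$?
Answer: $- \frac{6513}{7052} + \frac{1837 i \sqrt{2}}{7052} \approx -0.92357 + 0.36839 i$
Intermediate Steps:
$Q{\left(F \right)} = -2 + F$ ($Q{\left(F \right)} = F - 2 = -2 + F$)
$p = 156 + 44 i \sqrt{2}$ ($p = \sqrt{-2 + \left(-1 + 1\right)} 44 + 156 = \sqrt{-2 + 0} \cdot 44 + 156 = \sqrt{-2} \cdot 44 + 156 = i \sqrt{2} \cdot 44 + 156 = 44 i \sqrt{2} + 156 = 156 + 44 i \sqrt{2} \approx 156.0 + 62.225 i$)
$\frac{Q{\left(-165 \right)}}{p} = \frac{-2 - 165}{156 + 44 i \sqrt{2}} = - \frac{167}{156 + 44 i \sqrt{2}}$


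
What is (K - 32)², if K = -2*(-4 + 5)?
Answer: 1156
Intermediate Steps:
K = -2 (K = -2*1 = -2)
(K - 32)² = (-2 - 32)² = (-34)² = 1156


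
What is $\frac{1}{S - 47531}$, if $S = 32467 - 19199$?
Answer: $- \frac{1}{34263} \approx -2.9186 \cdot 10^{-5}$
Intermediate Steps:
$S = 13268$
$\frac{1}{S - 47531} = \frac{1}{13268 - 47531} = \frac{1}{-34263} = - \frac{1}{34263}$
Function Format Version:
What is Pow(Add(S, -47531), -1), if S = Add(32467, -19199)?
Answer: Rational(-1, 34263) ≈ -2.9186e-5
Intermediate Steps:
S = 13268
Pow(Add(S, -47531), -1) = Pow(Add(13268, -47531), -1) = Pow(-34263, -1) = Rational(-1, 34263)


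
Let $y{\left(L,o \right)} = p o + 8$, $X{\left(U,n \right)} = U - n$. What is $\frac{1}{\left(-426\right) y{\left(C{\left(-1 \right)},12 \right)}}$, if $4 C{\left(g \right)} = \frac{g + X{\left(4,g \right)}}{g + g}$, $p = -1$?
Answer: $\frac{1}{1704} \approx 0.00058685$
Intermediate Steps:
$C{\left(g \right)} = \frac{1}{2 g}$ ($C{\left(g \right)} = \frac{\left(g - \left(-4 + g\right)\right) \frac{1}{g + g}}{4} = \frac{4 \frac{1}{2 g}}{4} = \frac{2 \frac{1}{g}}{4} = \frac{1}{2 g}$)
$y{\left(L,o \right)} = 8 - o$ ($y{\left(L,o \right)} = - o + 8 = 8 - o$)
$\frac{1}{\left(-426\right) y{\left(C{\left(-1 \right)},12 \right)}} = \frac{1}{\left(-426\right) \left(8 - 12\right)} = \frac{1}{\left(-426\right) \left(-4\right)} = \frac{1}{1704}$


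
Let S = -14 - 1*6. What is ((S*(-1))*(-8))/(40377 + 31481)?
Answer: -80/35929 ≈ -0.0022266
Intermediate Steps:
S = -20 (S = -14 - 6 = -20)
((S*(-1))*(-8))/(40377 + 31481) = (-20*(-1)*(-8))/(40377 + 31481) = (20*(-8))/71858 = -160*1/71858 = -80/35929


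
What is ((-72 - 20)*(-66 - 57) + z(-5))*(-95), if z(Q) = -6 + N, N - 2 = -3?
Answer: -1074355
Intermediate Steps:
N = -1 (N = 2 - 3 = -1)
z(Q) = -7 (z(Q) = -6 - 1 = -7)
((-72 - 20)*(-66 - 57) + z(-5))*(-95) = ((-72 - 20)*(-66 - 57) - 7)*(-95) = (-92*(-123) - 7)*(-95) = (11316 - 7)*(-95) = 11309*(-95) = -1074355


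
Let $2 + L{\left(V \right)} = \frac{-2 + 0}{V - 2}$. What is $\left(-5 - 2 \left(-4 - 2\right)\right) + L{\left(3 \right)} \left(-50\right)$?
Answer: $207$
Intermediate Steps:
$L{\left(V \right)} = -2 - \frac{2}{-2 + V}$ ($L{\left(V \right)} = -2 + \frac{-2 + 0}{V - 2} = -2 - \frac{2}{-2 + V}$)
$\left(-5 - 2 \left(-4 - 2\right)\right) + L{\left(3 \right)} \left(-50\right) = \left(-5 - 2 \left(-4 - 2\right)\right) + \frac{2 \left(1 - 3\right)}{-2 + 3} \left(-50\right) = \left(-5 - -12\right) + \frac{2 \left(1 - 3\right)}{1} \left(-50\right) = \left(-5 + 12\right) + 2 \cdot 1 \left(-2\right) \left(-50\right) = 7 - -200 = 7 + 200 = 207$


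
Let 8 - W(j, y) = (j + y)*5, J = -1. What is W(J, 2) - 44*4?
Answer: -173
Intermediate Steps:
W(j, y) = 8 - 5*j - 5*y (W(j, y) = 8 - (j + y)*5 = 8 - (5*j + 5*y) = 8 + (-5*j - 5*y) = 8 - 5*j - 5*y)
W(J, 2) - 44*4 = (8 - 5*(-1) - 5*2) - 44*4 = (8 + 5 - 10) - 176 = 3 - 176 = -173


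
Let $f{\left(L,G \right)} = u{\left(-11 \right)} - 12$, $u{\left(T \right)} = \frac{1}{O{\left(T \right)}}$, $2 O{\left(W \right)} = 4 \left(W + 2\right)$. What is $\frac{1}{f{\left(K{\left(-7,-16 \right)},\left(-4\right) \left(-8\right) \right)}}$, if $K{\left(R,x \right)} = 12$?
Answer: $- \frac{18}{217} \approx -0.082949$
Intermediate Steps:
$O{\left(W \right)} = 4 + 2 W$ ($O{\left(W \right)} = \frac{4 \left(W + 2\right)}{2} = \frac{4 \left(2 + W\right)}{2} = \frac{8 + 4 W}{2} = 4 + 2 W$)
$u{\left(T \right)} = \frac{1}{4 + 2 T}$
$f{\left(L,G \right)} = - \frac{217}{18}$ ($f{\left(L,G \right)} = \frac{1}{2 \left(2 - 11\right)} - 12 = \frac{1}{2 \left(-9\right)} - 12 = \frac{1}{2} \left(- \frac{1}{9}\right) - 12 = - \frac{1}{18} - 12 = - \frac{217}{18}$)
$\frac{1}{f{\left(K{\left(-7,-16 \right)},\left(-4\right) \left(-8\right) \right)}} = \frac{1}{- \frac{217}{18}} = - \frac{18}{217}$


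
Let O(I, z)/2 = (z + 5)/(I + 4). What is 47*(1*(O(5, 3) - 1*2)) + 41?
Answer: 275/9 ≈ 30.556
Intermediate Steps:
O(I, z) = 2*(5 + z)/(4 + I) (O(I, z) = 2*((z + 5)/(I + 4)) = 2*((5 + z)/(4 + I)) = 2*(5 + z)/(4 + I))
47*(1*(O(5, 3) - 1*2)) + 41 = 47*(1*(2*(5 + 3)/(4 + 5) - 1*2)) + 41 = 47*(1*(2*8/9 - 2)) + 41 = 47*(1*(2*(⅑)*8 - 2)) + 41 = 47*(1*(16/9 - 2)) + 41 = 47*(1*(-2/9)) + 41 = 47*(-2/9) + 41 = -94/9 + 41 = 275/9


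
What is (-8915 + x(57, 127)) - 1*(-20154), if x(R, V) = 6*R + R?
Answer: 11638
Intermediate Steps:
x(R, V) = 7*R
(-8915 + x(57, 127)) - 1*(-20154) = (-8915 + 7*57) - 1*(-20154) = (-8915 + 399) + 20154 = -8516 + 20154 = 11638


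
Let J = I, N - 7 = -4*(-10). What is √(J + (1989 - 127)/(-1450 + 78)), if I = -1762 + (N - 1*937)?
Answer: 11*I*√4298/14 ≈ 51.511*I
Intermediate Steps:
N = 47 (N = 7 - 4*(-10) = 7 + 40 = 47)
I = -2652 (I = -1762 + (47 - 1*937) = -1762 + (47 - 937) = -1762 - 890 = -2652)
J = -2652
√(J + (1989 - 127)/(-1450 + 78)) = √(-2652 + (1989 - 127)/(-1450 + 78)) = √(-2652 + 1862/(-1372)) = √(-2652 + 1862*(-1/1372)) = √(-2652 - 19/14) = √(-37147/14) = 11*I*√4298/14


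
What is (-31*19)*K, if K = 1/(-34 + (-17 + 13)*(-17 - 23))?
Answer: -589/126 ≈ -4.6746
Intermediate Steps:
K = 1/126 (K = 1/(-34 - 4*(-40)) = 1/(-34 + 160) = 1/126 ≈ 0.0079365)
(-31*19)*K = -31*19*(1/126) = -589*1/126 = -589/126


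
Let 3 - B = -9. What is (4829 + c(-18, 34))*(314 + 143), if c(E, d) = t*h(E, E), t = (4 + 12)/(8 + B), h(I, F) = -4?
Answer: 11026953/5 ≈ 2.2054e+6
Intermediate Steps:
B = 12 (B = 3 - 1*(-9) = 3 + 9 = 12)
t = 4/5 (t = (4 + 12)/(8 + 12) = 16/20 = 16*(1/20) = 4/5 ≈ 0.80000)
c(E, d) = -16/5 (c(E, d) = (4/5)*(-4) = -16/5)
(4829 + c(-18, 34))*(314 + 143) = (4829 - 16/5)*(314 + 143) = (24129/5)*457 = 11026953/5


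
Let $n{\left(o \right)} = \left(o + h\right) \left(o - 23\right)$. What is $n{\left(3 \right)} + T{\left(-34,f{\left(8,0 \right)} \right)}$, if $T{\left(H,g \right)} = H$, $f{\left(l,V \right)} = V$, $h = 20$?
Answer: $-494$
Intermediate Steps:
$n{\left(o \right)} = \left(-23 + o\right) \left(20 + o\right)$ ($n{\left(o \right)} = \left(o + 20\right) \left(o - 23\right) = \left(20 + o\right) \left(-23 + o\right) = \left(-23 + o\right) \left(20 + o\right)$)
$n{\left(3 \right)} + T{\left(-34,f{\left(8,0 \right)} \right)} = \left(-460 + 3^{2} - 9\right) - 34 = \left(-460 + 9 - 9\right) - 34 = -460 - 34 = -494$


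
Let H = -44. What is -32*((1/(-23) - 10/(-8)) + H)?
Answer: 31496/23 ≈ 1369.4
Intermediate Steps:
-32*((1/(-23) - 10/(-8)) + H) = -32*((1/(-23) - 10/(-8)) - 44) = -32*((1*(-1/23) - 10*(-⅛)) - 44) = -32*((-1/23 + 5/4) - 44) = -32*(111/92 - 44) = -32*(-3937/92) = 31496/23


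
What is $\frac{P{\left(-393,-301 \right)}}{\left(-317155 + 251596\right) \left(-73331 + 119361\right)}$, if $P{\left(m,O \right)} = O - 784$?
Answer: $\frac{217}{603536154} \approx 3.5955 \cdot 10^{-7}$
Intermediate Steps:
$P{\left(m,O \right)} = -784 + O$
$\frac{P{\left(-393,-301 \right)}}{\left(-317155 + 251596\right) \left(-73331 + 119361\right)} = \frac{-784 - 301}{\left(-317155 + 251596\right) \left(-73331 + 119361\right)} = - \frac{1085}{\left(-65559\right) 46030} = - \frac{1085}{-3017680770} = \left(-1085\right) \left(- \frac{1}{3017680770}\right) = \frac{217}{603536154}$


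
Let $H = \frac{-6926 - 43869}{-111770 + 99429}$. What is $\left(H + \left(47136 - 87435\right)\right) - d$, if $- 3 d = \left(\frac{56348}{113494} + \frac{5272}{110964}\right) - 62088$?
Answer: $- \frac{72544448507111180}{1189434541329} \approx -60991.0$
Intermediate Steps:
$d = \frac{97739223536896}{4722655581}$ ($d = - \frac{\left(\frac{56348}{113494} + \frac{5272}{110964}\right) - 62088}{3} = - \frac{\left(56348 \cdot \frac{1}{113494} + 5272 \cdot \frac{1}{110964}\right) - 62088}{3} = - \frac{\left(\frac{28174}{56747} + \frac{1318}{27741}\right) - 62088}{3} = - \frac{\frac{856367480}{1574218527} - 62088}{3} = \left(- \frac{1}{3}\right) \left(- \frac{97739223536896}{1574218527}\right) = \frac{97739223536896}{4722655581} \approx 20696.0$)
$H = \frac{50795}{12341}$ ($H = - \frac{50795}{-12341} = \left(-50795\right) \left(- \frac{1}{12341}\right) = \frac{50795}{12341} \approx 4.116$)
$\left(H + \left(47136 - 87435\right)\right) - d = \left(\frac{50795}{12341} + \left(47136 - 87435\right)\right) - \frac{97739223536896}{4722655581} = \left(\frac{50795}{12341} - 40299\right) - \frac{97739223536896}{4722655581} = - \frac{497279164}{12341} - \frac{97739223536896}{4722655581} = - \frac{72544448507111180}{1189434541329}$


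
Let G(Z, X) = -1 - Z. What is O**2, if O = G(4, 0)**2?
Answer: 625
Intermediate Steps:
O = 25 (O = (-1 - 1*4)**2 = (-1 - 4)**2 = (-5)**2 = 25)
O**2 = 25**2 = 625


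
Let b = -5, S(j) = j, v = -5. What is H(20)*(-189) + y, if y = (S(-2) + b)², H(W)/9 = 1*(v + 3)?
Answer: 3451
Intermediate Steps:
H(W) = -18 (H(W) = 9*(1*(-5 + 3)) = 9*(1*(-2)) = 9*(-2) = -18)
y = 49 (y = (-2 - 5)² = (-7)² = 49)
H(20)*(-189) + y = -18*(-189) + 49 = 3402 + 49 = 3451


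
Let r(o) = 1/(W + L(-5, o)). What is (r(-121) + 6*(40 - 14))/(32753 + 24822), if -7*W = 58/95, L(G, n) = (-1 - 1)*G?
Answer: 1029017/379534400 ≈ 0.0027113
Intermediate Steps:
L(G, n) = -2*G
W = -58/665 (W = -58/(7*95) = -⅐*58/95 = -58/665 ≈ -0.087218)
r(o) = 665/6592 (r(o) = 1/(-58/665 - 2*(-5)) = 1/(-58/665 + 10) = 1/(6592/665) = 665/6592)
(r(-121) + 6*(40 - 14))/(32753 + 24822) = (665/6592 + 6*(40 - 14))/(32753 + 24822) = (665/6592 + 6*26)/57575 = (665/6592 + 156)*(1/57575) = (1029017/6592)*(1/57575) = 1029017/379534400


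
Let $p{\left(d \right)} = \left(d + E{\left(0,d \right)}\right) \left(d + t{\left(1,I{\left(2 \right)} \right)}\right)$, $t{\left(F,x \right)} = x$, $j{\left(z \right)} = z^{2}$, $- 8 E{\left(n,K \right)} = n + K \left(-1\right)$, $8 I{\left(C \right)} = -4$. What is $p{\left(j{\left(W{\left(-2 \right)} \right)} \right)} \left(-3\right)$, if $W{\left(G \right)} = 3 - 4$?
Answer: $- \frac{27}{16} \approx -1.6875$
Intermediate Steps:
$I{\left(C \right)} = - \frac{1}{2}$ ($I{\left(C \right)} = \frac{1}{8} \left(-4\right) = - \frac{1}{2}$)
$E{\left(n,K \right)} = - \frac{n}{8} + \frac{K}{8}$ ($E{\left(n,K \right)} = - \frac{n + K \left(-1\right)}{8} = - \frac{n - K}{8} = - \frac{n}{8} + \frac{K}{8}$)
$W{\left(G \right)} = -1$
$p{\left(d \right)} = \frac{9 d \left(- \frac{1}{2} + d\right)}{8}$ ($p{\left(d \right)} = \left(d + \left(\left(- \frac{1}{8}\right) 0 + \frac{d}{8}\right)\right) \left(d - \frac{1}{2}\right) = \left(d + \left(0 + \frac{d}{8}\right)\right) \left(- \frac{1}{2} + d\right) = \left(d + \frac{d}{8}\right) \left(- \frac{1}{2} + d\right) = \frac{9 d}{8} \left(- \frac{1}{2} + d\right) = \frac{9 d \left(- \frac{1}{2} + d\right)}{8}$)
$p{\left(j{\left(W{\left(-2 \right)} \right)} \right)} \left(-3\right) = \frac{9 \left(-1\right)^{2} \left(-1 + 2 \left(-1\right)^{2}\right)}{16} \left(-3\right) = \frac{9}{16} \cdot 1 \left(-1 + 2 \cdot 1\right) \left(-3\right) = \frac{9}{16} \cdot 1 \left(-1 + 2\right) \left(-3\right) = \frac{9}{16} \cdot 1 \cdot 1 \left(-3\right) = \frac{9}{16} \left(-3\right) = - \frac{27}{16}$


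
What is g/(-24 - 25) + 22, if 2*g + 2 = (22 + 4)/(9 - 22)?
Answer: 1080/49 ≈ 22.041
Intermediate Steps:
g = -2 (g = -1 + ((22 + 4)/(9 - 22))/2 = -1 + (26/(-13))/2 = -1 + (26*(-1/13))/2 = -1 + (½)*(-2) = -1 - 1 = -2)
g/(-24 - 25) + 22 = -2/(-24 - 25) + 22 = -2/(-49) + 22 = -1/49*(-2) + 22 = 2/49 + 22 = 1080/49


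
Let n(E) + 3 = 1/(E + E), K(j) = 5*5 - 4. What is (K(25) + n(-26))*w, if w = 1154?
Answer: 539495/26 ≈ 20750.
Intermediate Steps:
K(j) = 21 (K(j) = 25 - 4 = 21)
n(E) = -3 + 1/(2*E) (n(E) = -3 + 1/(E + E) = -3 + 1/(2*E))
(K(25) + n(-26))*w = (21 + (-3 + (½)/(-26)))*1154 = (21 + (-3 + (½)*(-1/26)))*1154 = (21 + (-3 - 1/52))*1154 = (21 - 157/52)*1154 = (935/52)*1154 = 539495/26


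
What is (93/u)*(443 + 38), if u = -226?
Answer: -44733/226 ≈ -197.93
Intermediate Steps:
(93/u)*(443 + 38) = (93/(-226))*(443 + 38) = (93*(-1/226))*481 = -93/226*481 = -44733/226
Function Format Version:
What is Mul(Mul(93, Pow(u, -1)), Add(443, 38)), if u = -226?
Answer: Rational(-44733, 226) ≈ -197.93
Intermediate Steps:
Mul(Mul(93, Pow(u, -1)), Add(443, 38)) = Mul(Mul(93, Pow(-226, -1)), Add(443, 38)) = Mul(Mul(93, Rational(-1, 226)), 481) = Mul(Rational(-93, 226), 481) = Rational(-44733, 226)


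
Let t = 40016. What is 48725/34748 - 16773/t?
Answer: 341737849/347618992 ≈ 0.98308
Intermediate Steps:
48725/34748 - 16773/t = 48725/34748 - 16773/40016 = 341737849/347618992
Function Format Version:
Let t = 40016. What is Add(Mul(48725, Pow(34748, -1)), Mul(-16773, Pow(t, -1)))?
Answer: Rational(341737849, 347618992) ≈ 0.98308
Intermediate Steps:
Add(Mul(48725, Pow(34748, -1)), Mul(-16773, Pow(t, -1))) = Add(Mul(48725, Pow(34748, -1)), Mul(-16773, Pow(40016, -1))) = Add(Mul(48725, Rational(1, 34748)), Mul(-16773, Rational(1, 40016))) = Add(Rational(48725, 34748), Rational(-16773, 40016)) = Rational(341737849, 347618992)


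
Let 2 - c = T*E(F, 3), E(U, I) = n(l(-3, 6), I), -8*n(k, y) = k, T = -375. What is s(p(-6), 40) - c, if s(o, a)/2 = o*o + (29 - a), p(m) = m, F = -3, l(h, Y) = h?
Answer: -741/8 ≈ -92.625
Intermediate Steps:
n(k, y) = -k/8
E(U, I) = 3/8 (E(U, I) = -⅛*(-3) = 3/8)
c = 1141/8 (c = 2 - (-375)*3/8 = 2 - 1*(-1125/8) = 2 + 1125/8 = 1141/8 ≈ 142.63)
s(o, a) = 58 - 2*a + 2*o² (s(o, a) = 2*(o*o + (29 - a)) = 2*(o² + (29 - a)) = 2*(29 + o² - a) = 58 - 2*a + 2*o²)
s(p(-6), 40) - c = (58 - 2*40 + 2*(-6)²) - 1*1141/8 = (58 - 80 + 2*36) - 1141/8 = (58 - 80 + 72) - 1141/8 = 50 - 1141/8 = -741/8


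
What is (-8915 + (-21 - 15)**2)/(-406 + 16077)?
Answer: -7619/15671 ≈ -0.48618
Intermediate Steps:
(-8915 + (-21 - 15)**2)/(-406 + 16077) = (-8915 + (-36)**2)/15671 = (-8915 + 1296)*(1/15671) = -7619*1/15671 = -7619/15671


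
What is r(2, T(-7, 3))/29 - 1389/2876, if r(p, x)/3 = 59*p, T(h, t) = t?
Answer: 977823/83404 ≈ 11.724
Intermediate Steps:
r(p, x) = 177*p (r(p, x) = 3*(59*p) = 177*p)
r(2, T(-7, 3))/29 - 1389/2876 = (177*2)/29 - 1389/2876 = 354*(1/29) - 1389*1/2876 = 354/29 - 1389/2876 = 977823/83404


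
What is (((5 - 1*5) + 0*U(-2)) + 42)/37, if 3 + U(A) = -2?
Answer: 42/37 ≈ 1.1351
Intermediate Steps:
U(A) = -5 (U(A) = -3 - 2 = -5)
(((5 - 1*5) + 0*U(-2)) + 42)/37 = (((5 - 1*5) + 0*(-5)) + 42)/37 = (((5 - 5) + 0) + 42)*(1/37) = ((0 + 0) + 42)*(1/37) = (0 + 42)*(1/37) = 42*(1/37) = 42/37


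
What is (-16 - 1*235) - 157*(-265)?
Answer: 41354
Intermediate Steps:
(-16 - 1*235) - 157*(-265) = (-16 - 235) + 41605 = -251 + 41605 = 41354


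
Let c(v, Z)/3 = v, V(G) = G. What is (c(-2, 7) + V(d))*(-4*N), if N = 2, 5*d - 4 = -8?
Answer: 272/5 ≈ 54.400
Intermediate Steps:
d = -⅘ (d = ⅘ + (⅕)*(-8) = ⅘ - 8/5 = -⅘ ≈ -0.80000)
c(v, Z) = 3*v
(c(-2, 7) + V(d))*(-4*N) = (3*(-2) - ⅘)*(-4*2) = (-6 - ⅘)*(-8) = -34/5*(-8) = 272/5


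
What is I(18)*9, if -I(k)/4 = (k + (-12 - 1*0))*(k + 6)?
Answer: -5184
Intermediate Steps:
I(k) = -4*(-12 + k)*(6 + k) (I(k) = -4*(k + (-12 - 1*0))*(k + 6) = -4*(k + (-12 + 0))*(6 + k) = -4*(k - 12)*(6 + k) = -4*(-12 + k)*(6 + k))
I(18)*9 = (288 - 4*18² + 24*18)*9 = (288 - 4*324 + 432)*9 = (288 - 1296 + 432)*9 = -576*9 = -5184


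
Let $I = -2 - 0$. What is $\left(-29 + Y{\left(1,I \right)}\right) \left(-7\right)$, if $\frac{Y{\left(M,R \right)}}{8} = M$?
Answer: $147$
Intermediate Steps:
$I = -2$ ($I = -2 + 0 = -2$)
$Y{\left(M,R \right)} = 8 M$
$\left(-29 + Y{\left(1,I \right)}\right) \left(-7\right) = \left(-29 + 8 \cdot 1\right) \left(-7\right) = \left(-29 + 8\right) \left(-7\right) = \left(-21\right) \left(-7\right) = 147$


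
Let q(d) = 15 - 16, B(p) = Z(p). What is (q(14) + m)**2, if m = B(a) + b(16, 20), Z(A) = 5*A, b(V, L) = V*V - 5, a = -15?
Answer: 30625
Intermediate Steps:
b(V, L) = -5 + V**2 (b(V, L) = V**2 - 5 = -5 + V**2)
B(p) = 5*p
m = 176 (m = 5*(-15) + (-5 + 16**2) = -75 + (-5 + 256) = -75 + 251 = 176)
q(d) = -1
(q(14) + m)**2 = (-1 + 176)**2 = 175**2 = 30625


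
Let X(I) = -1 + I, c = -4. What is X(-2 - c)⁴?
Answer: 1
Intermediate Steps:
X(-2 - c)⁴ = (-1 + (-2 - 1*(-4)))⁴ = (-1 + (-2 + 4))⁴ = (-1 + 2)⁴ = 1⁴ = 1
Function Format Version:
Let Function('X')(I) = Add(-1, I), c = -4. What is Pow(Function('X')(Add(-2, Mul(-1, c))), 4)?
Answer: 1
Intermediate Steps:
Pow(Function('X')(Add(-2, Mul(-1, c))), 4) = Pow(Add(-1, Add(-2, Mul(-1, -4))), 4) = Pow(Add(-1, Add(-2, 4)), 4) = Pow(Add(-1, 2), 4) = Pow(1, 4) = 1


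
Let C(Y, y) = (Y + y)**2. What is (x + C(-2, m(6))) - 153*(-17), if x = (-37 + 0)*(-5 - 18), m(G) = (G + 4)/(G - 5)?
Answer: 3516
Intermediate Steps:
m(G) = (4 + G)/(-5 + G)
x = 851 (x = -37*(-23) = 851)
(x + C(-2, m(6))) - 153*(-17) = (851 + (-2 + (4 + 6)/(-5 + 6))**2) - 153*(-17) = (851 + (-2 + 10/1)**2) + 2601 = (851 + (-2 + 1*10)**2) + 2601 = (851 + (-2 + 10)**2) + 2601 = (851 + 8**2) + 2601 = (851 + 64) + 2601 = 915 + 2601 = 3516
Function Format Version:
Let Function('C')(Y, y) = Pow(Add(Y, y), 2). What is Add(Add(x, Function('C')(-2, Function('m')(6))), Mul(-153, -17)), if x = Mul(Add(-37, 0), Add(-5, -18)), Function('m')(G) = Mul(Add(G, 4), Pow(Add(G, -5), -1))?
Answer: 3516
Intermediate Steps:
Function('m')(G) = Mul(Pow(Add(-5, G), -1), Add(4, G)) (Function('m')(G) = Mul(Add(4, G), Pow(Add(-5, G), -1)) = Mul(Pow(Add(-5, G), -1), Add(4, G)))
x = 851 (x = Mul(-37, -23) = 851)
Add(Add(x, Function('C')(-2, Function('m')(6))), Mul(-153, -17)) = Add(Add(851, Pow(Add(-2, Mul(Pow(Add(-5, 6), -1), Add(4, 6))), 2)), Mul(-153, -17)) = Add(Add(851, Pow(Add(-2, Mul(Pow(1, -1), 10)), 2)), 2601) = Add(Add(851, Pow(Add(-2, Mul(1, 10)), 2)), 2601) = Add(Add(851, Pow(Add(-2, 10), 2)), 2601) = Add(Add(851, Pow(8, 2)), 2601) = Add(Add(851, 64), 2601) = Add(915, 2601) = 3516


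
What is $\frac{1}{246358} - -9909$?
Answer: $\frac{2441161423}{246358} \approx 9909.0$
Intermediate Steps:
$\frac{1}{246358} - -9909 = \frac{1}{246358} + 9909 = \frac{2441161423}{246358}$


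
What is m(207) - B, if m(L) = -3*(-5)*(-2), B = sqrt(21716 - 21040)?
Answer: -56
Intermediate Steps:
B = 26 (B = sqrt(676) = 26)
m(L) = -30 (m(L) = 15*(-2) = -30)
m(207) - B = -30 - 1*26 = -30 - 26 = -56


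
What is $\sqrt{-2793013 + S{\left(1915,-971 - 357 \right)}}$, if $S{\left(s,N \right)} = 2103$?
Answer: $i \sqrt{2790910} \approx 1670.6 i$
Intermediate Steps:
$\sqrt{-2793013 + S{\left(1915,-971 - 357 \right)}} = \sqrt{-2793013 + 2103} = \sqrt{-2790910} = i \sqrt{2790910}$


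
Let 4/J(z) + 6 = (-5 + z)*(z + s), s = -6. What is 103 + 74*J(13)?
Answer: 2723/25 ≈ 108.92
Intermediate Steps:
J(z) = 4/(-6 + (-6 + z)*(-5 + z)) (J(z) = 4/(-6 + (-5 + z)*(z - 6)) = 4/(-6 + (-5 + z)*(-6 + z)) = 4/(-6 + (-6 + z)*(-5 + z)))
103 + 74*J(13) = 103 + 74*(4/(24 + 13² - 11*13)) = 103 + 74*(4/(24 + 169 - 143)) = 103 + 74*(4/50) = 103 + 74*(4*(1/50)) = 103 + 74*(2/25) = 103 + 148/25 = 2723/25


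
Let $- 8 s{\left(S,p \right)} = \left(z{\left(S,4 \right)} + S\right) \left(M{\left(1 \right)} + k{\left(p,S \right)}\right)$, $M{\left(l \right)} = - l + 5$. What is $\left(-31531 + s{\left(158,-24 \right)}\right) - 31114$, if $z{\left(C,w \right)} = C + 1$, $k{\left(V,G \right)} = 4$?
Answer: $-62962$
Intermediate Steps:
$z{\left(C,w \right)} = 1 + C$
$M{\left(l \right)} = 5 - l$
$s{\left(S,p \right)} = -1 - 2 S$ ($s{\left(S,p \right)} = - \frac{\left(\left(1 + S\right) + S\right) \left(\left(5 - 1\right) + 4\right)}{8} = - \frac{\left(1 + 2 S\right) \left(\left(5 - 1\right) + 4\right)}{8} = - \frac{\left(1 + 2 S\right) \left(4 + 4\right)}{8} = - \frac{\left(1 + 2 S\right) 8}{8} = - \frac{8 + 16 S}{8} = -1 - 2 S$)
$\left(-31531 + s{\left(158,-24 \right)}\right) - 31114 = \left(-31531 - 317\right) - 31114 = -31848 - 31114 = -62962$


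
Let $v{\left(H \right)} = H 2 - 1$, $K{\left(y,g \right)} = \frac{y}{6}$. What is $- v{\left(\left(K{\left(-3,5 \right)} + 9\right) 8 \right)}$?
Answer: $-135$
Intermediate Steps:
$K{\left(y,g \right)} = \frac{y}{6}$ ($K{\left(y,g \right)} = y \frac{1}{6} = \frac{y}{6}$)
$v{\left(H \right)} = -1 + 2 H$ ($v{\left(H \right)} = 2 H - 1 = -1 + 2 H$)
$- v{\left(\left(K{\left(-3,5 \right)} + 9\right) 8 \right)} = - (-1 + 2 \left(\frac{1}{6} \left(-3\right) + 9\right) 8) = - (-1 + 2 \left(- \frac{1}{2} + 9\right) 8) = - (-1 + 2 \cdot \frac{17}{2} \cdot 8) = - (-1 + 2 \cdot 68) = - (-1 + 136) = \left(-1\right) 135 = -135$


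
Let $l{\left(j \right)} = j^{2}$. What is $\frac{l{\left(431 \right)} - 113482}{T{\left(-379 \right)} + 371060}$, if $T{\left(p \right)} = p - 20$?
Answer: $\frac{72279}{370661} \approx 0.195$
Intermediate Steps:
$T{\left(p \right)} = -20 + p$
$\frac{l{\left(431 \right)} - 113482}{T{\left(-379 \right)} + 371060} = \frac{431^{2} - 113482}{\left(-20 - 379\right) + 371060} = \frac{185761 - 113482}{-399 + 371060} = \frac{72279}{370661}$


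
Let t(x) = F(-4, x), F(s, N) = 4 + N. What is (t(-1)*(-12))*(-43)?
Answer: 1548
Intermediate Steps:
t(x) = 4 + x
(t(-1)*(-12))*(-43) = ((4 - 1)*(-12))*(-43) = (3*(-12))*(-43) = -36*(-43) = 1548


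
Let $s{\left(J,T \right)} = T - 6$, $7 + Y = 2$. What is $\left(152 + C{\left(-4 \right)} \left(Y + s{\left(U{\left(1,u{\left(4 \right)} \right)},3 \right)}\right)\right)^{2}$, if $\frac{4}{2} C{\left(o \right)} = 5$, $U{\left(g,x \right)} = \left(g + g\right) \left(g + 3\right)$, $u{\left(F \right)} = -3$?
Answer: $17424$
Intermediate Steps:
$Y = -5$ ($Y = -7 + 2 = -5$)
$U{\left(g,x \right)} = 2 g \left(3 + g\right)$
$C{\left(o \right)} = \frac{5}{2}$ ($C{\left(o \right)} = \frac{1}{2} \cdot 5 = \frac{5}{2}$)
$s{\left(J,T \right)} = -6 + T$ ($s{\left(J,T \right)} = T - 6 = -6 + T$)
$\left(152 + C{\left(-4 \right)} \left(Y + s{\left(U{\left(1,u{\left(4 \right)} \right)},3 \right)}\right)\right)^{2} = \left(152 + \frac{5 \left(-5 + \left(-6 + 3\right)\right)}{2}\right)^{2} = \left(152 + \frac{5 \left(-5 - 3\right)}{2}\right)^{2} = \left(152 + \frac{5}{2} \left(-8\right)\right)^{2} = \left(152 - 20\right)^{2} = 132^{2} = 17424$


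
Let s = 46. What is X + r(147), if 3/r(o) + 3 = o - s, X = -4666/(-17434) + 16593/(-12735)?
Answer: -3643382921/3626359170 ≈ -1.0047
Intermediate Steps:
X = -38310142/37003665 (X = -4666*(-1/17434) + 16593*(-1/12735) = 2333/8717 - 5531/4245 = -38310142/37003665 ≈ -1.0353)
r(o) = 3/(-49 + o) (r(o) = 3/(-3 + (o - 1*46)) = 3/(-3 + (o - 46)) = 3/(-3 + (-46 + o)) = 3/(-49 + o))
X + r(147) = -38310142/37003665 + 3/(-49 + 147) = -38310142/37003665 + 3/98 = -3643382921/3626359170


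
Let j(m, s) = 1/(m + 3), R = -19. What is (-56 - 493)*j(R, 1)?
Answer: 549/16 ≈ 34.313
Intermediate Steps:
j(m, s) = 1/(3 + m)
(-56 - 493)*j(R, 1) = (-56 - 493)/(3 - 19) = -549/(-16) = -549*(-1/16) = 549/16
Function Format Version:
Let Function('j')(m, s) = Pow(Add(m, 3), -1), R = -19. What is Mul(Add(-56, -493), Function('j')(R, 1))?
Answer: Rational(549, 16) ≈ 34.313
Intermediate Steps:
Function('j')(m, s) = Pow(Add(3, m), -1)
Mul(Add(-56, -493), Function('j')(R, 1)) = Mul(Add(-56, -493), Pow(Add(3, -19), -1)) = Mul(-549, Pow(-16, -1)) = Mul(-549, Rational(-1, 16)) = Rational(549, 16)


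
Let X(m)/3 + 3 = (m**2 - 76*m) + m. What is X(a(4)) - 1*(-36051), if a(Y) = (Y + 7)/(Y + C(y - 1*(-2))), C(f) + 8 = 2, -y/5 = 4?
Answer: 149481/4 ≈ 37370.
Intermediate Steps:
y = -20 (y = -5*4 = -20)
C(f) = -6 (C(f) = -8 + 2 = -6)
a(Y) = (7 + Y)/(-6 + Y) (a(Y) = (Y + 7)/(Y - 6) = (7 + Y)/(-6 + Y))
X(m) = -9 - 225*m + 3*m**2 (X(m) = -9 + 3*((m**2 - 76*m) + m) = -9 + 3*(m**2 - 75*m) = -9 + (-225*m + 3*m**2) = -9 - 225*m + 3*m**2)
X(a(4)) - 1*(-36051) = (-9 - 225*(7 + 4)/(-6 + 4) + 3*((7 + 4)/(-6 + 4))**2) - 1*(-36051) = (-9 - 225*11/(-2) + 3*(11/(-2))**2) + 36051 = (-9 - (-225)*11/2 + 3*(-1/2*11)**2) + 36051 = (-9 - 225*(-11/2) + 3*(-11/2)**2) + 36051 = (-9 + 2475/2 + 3*(121/4)) + 36051 = (-9 + 2475/2 + 363/4) + 36051 = 5277/4 + 36051 = 149481/4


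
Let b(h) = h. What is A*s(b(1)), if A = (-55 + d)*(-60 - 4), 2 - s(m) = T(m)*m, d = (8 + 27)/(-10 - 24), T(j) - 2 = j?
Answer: -60960/17 ≈ -3585.9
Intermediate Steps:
T(j) = 2 + j
d = -35/34 (d = 35/(-34) = 35*(-1/34) = -35/34 ≈ -1.0294)
s(m) = 2 - m*(2 + m) (s(m) = 2 - (2 + m)*m = 2 - m*(2 + m))
A = 60960/17 (A = (-55 - 35/34)*(-60 - 4) = -1905/34*(-64) = 60960/17 ≈ 3585.9)
A*s(b(1)) = 60960*(2 - 1*1*(2 + 1))/17 = 60960*(2 - 1*1*3)/17 = 60960*(2 - 3)/17 = (60960/17)*(-1) = -60960/17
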